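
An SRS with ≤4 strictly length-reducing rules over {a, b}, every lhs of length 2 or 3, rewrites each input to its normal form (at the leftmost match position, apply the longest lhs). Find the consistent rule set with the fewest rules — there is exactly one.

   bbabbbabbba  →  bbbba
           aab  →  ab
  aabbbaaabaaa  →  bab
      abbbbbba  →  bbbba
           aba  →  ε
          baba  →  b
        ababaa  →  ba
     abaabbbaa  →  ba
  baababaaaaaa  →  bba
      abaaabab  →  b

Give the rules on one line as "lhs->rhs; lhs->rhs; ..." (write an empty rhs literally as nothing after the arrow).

aa->a; aaa->ab; aba->; abb->

  | bbabbbabbba => bbbabbba => bbbba
  | aab => ab
  | aabbbaaabaaa => abbbaaabaaa => baaabaaa => babbaaa => baaa => bab
  | abbbbbba => bbbba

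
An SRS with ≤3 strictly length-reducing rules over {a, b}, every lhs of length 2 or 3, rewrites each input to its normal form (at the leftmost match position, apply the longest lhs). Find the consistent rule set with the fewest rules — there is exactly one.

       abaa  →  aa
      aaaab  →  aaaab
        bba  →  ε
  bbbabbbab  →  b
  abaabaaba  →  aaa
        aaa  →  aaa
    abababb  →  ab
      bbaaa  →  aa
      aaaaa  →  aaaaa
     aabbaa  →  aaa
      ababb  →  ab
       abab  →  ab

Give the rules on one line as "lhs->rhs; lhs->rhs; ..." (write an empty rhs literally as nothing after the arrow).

ba->; bb->b

  | abaa => aa
  | aaaab
  | bba => ba => ε
  | bbbabbbab => bbabbbab => babbbab => bbbab => bbab => bab => b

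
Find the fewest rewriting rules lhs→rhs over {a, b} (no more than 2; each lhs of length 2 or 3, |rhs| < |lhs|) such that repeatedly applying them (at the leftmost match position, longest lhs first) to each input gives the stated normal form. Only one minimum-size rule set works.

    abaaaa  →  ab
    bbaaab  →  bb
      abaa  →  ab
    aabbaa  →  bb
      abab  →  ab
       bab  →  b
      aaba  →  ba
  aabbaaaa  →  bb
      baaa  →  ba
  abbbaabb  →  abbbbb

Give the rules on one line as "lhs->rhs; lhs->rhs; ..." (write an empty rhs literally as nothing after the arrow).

  | abaaaa => abaa => ab
  | bbaaab => bbab => bb
  | abaa => ab
  | aabbaa => bbaa => bb

aa->; bab->b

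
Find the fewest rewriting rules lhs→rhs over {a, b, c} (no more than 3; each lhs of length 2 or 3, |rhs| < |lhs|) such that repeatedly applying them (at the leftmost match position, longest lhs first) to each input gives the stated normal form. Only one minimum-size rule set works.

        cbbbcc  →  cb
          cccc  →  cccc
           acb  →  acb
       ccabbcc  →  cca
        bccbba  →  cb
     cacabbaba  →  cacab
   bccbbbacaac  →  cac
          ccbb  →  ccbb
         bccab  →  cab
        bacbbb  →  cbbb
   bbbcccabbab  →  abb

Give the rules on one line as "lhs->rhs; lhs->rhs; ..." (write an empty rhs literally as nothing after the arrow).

ba->; bc->

  | cbbbcc => cbbc => cb
  | cccc
  | acb
  | ccabbcc => ccabc => cca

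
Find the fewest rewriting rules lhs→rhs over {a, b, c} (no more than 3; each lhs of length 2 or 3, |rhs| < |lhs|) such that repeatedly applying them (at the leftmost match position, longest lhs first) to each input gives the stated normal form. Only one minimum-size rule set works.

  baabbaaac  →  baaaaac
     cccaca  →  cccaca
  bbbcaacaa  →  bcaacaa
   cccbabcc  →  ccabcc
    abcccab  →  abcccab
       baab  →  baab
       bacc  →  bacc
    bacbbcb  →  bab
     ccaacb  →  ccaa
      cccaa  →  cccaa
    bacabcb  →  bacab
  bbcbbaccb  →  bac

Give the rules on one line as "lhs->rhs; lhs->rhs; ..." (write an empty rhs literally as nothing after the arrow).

bb->; cb->

  | baabbaaac => baaaaac
  | cccaca
  | bbbcaacaa => bcaacaa
  | cccbabcc => ccabcc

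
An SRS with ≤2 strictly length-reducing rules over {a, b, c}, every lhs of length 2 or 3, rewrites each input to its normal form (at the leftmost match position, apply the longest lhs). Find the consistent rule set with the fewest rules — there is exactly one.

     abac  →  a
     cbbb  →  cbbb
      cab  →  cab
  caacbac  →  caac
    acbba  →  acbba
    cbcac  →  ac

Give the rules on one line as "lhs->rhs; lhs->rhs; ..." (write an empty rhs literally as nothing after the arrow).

  | abac => a
  | cbbb
  | cab
  | caacbac => caac

bac->; cbc->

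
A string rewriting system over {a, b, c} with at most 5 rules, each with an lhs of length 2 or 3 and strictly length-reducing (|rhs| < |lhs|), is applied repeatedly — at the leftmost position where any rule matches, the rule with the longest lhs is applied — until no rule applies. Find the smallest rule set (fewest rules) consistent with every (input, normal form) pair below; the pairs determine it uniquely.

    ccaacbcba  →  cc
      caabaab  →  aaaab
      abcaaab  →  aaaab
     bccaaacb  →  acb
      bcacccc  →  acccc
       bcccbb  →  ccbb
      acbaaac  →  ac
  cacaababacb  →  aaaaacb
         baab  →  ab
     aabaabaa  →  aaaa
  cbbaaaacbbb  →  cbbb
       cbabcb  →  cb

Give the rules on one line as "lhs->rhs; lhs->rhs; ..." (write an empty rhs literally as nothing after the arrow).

  | ccaacbcba => cbacbcba => ccbcba => ccba => cc
  | caabaab => babaab => aaaab
  | abcaaab => aaaab
  | bccaaacb => caaacb => baacb => acb

ba->; bab->aa; bc->; ca->b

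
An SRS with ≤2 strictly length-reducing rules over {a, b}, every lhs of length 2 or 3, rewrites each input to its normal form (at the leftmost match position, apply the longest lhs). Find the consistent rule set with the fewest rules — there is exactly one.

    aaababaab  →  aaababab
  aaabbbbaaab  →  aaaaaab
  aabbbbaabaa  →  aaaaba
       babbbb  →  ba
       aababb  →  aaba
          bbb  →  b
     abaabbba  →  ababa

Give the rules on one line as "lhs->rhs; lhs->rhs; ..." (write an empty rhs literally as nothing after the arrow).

  | aaababaab => aaababab
  | aaabbbbaaab => aaabbaaab => aaaaaab
  | aabbbbaabaa => aabbaabaa => aaaabaa => aaaaba
  | babbbb => babb => ba

baa->ba; bb->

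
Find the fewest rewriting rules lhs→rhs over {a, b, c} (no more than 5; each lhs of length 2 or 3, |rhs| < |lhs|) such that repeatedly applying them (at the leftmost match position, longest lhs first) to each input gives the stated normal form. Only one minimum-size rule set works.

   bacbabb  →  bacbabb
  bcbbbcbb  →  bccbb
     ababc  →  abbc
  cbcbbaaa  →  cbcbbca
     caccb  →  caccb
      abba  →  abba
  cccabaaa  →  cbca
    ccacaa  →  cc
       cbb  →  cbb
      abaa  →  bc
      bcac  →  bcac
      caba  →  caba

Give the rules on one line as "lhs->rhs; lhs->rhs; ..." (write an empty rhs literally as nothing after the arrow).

  | bacbabb
  | bcbbbcbb => bccbb
  | ababc => abbc
  | cbcbbaaa => cbcbbca

aa->c; abc->bc; bbb->; cca->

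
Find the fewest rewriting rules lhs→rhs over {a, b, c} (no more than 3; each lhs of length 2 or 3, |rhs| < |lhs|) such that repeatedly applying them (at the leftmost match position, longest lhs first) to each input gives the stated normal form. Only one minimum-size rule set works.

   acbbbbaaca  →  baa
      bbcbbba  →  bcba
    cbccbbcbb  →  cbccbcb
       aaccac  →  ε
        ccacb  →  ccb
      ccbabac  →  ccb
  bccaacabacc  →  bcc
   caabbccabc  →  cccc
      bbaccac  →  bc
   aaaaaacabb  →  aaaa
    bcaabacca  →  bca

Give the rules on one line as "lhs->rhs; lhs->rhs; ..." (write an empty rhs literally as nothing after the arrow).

ab->; ac->; bb->b

  | acbbbbaaca => bbbbaaca => bbbaaca => bbaaca => baaca => baa
  | bbcbbba => bcbbba => bcbba => bcba
  | cbccbbcbb => cbccbcbb => cbccbcb
  | aaccac => acac => ac => ε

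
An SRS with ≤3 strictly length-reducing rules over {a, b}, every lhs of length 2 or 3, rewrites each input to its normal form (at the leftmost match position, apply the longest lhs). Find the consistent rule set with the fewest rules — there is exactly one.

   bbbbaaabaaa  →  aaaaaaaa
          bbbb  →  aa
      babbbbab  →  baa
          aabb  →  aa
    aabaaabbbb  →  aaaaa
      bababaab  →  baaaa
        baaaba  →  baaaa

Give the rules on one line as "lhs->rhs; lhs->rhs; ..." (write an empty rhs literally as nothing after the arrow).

  | bbbbaaabaaa => aabaaabaaa => aaaaabaaa => aaaaaaaa
  | bbbb => aab => aa
  | babbbbab => babbbab => babbab => babab => baab => baa
  | aabb => aab => aa

ab->a; bbb->aa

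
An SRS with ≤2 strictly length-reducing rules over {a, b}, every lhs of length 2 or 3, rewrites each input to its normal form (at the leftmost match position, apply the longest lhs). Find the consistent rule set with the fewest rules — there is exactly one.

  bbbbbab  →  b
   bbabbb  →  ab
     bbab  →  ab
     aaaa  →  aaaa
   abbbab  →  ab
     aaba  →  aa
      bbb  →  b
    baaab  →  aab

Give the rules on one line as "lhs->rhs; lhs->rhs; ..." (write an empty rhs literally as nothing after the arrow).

  | bbbbbab => bbbab => bab => b
  | bbabbb => abbb => ab
  | bbab => ab
  | aaaa

ba->; bb->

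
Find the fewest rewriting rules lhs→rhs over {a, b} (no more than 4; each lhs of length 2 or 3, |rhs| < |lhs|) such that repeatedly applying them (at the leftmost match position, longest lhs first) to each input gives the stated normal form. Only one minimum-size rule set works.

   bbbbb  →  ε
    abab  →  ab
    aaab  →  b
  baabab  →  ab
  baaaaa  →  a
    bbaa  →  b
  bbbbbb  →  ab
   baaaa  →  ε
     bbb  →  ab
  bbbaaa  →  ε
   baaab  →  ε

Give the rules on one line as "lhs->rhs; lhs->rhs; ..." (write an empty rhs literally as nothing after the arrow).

  | bbbbb => abbb => aab => bb => ε
  | abab => ab
  | aaab => bab => b
  | baabab => abab => ab

aa->b; ba->; bb->; bbb->ab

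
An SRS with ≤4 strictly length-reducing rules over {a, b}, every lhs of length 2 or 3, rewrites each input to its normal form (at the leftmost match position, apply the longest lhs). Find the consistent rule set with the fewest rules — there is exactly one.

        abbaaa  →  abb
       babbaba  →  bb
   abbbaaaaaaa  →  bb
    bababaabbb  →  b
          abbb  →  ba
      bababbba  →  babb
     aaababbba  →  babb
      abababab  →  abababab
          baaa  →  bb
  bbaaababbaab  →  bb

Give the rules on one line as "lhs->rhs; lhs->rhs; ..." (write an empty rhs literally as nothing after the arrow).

  | abbaaa => abbaa => abba => abb
  | babbaba => babbba => baaaa => bbaa => bba => bb
  | abbbaaaaaaa => aaaaaaaaaa => baaaaaaaa => bbaaaaaa => bbaaaaa => bbaaaa => bbaaa => bbaa => bba => bb
  | bababaabbb => bababbbbb => babaaabb => babbabb => babbbb => baaab => bbab => bbb => aa => b

aa->b; bba->bb; bbb->aa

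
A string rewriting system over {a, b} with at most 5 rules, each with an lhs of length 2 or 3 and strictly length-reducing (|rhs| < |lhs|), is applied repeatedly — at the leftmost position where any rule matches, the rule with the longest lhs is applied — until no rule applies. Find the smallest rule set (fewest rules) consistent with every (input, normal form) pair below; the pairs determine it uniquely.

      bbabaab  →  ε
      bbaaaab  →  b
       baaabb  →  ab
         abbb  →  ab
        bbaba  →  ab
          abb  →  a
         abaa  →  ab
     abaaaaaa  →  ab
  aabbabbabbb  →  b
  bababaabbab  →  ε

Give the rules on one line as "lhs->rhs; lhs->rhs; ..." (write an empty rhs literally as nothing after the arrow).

aa->; ba->b; bab->a; bb->

  | bbabaab => abaab => abab => aa => ε
  | bbaaaab => aaaab => aab => b
  | baaabb => baabb => babb => ab
  | abbb => ab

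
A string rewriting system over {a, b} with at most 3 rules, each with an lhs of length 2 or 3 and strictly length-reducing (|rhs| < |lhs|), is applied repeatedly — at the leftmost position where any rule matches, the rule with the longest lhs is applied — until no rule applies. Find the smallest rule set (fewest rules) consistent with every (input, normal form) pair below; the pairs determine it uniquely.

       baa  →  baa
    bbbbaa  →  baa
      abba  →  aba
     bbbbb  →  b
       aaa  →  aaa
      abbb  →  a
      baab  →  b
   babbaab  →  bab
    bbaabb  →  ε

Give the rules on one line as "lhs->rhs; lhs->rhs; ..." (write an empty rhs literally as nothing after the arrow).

  | baa
  | bbbbaa => baa
  | abba => aba
  | bbbbb => bb => b

aab->b; bb->b; bbb->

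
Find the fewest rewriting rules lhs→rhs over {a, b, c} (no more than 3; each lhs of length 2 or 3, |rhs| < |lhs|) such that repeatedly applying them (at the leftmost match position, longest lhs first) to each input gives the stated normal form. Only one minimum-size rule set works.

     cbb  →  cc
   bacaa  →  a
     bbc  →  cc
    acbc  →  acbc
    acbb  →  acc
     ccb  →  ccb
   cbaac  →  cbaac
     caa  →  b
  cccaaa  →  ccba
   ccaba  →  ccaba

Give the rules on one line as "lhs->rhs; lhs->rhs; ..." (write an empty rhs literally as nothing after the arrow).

  | cbb => cc
  | bacaa => bab => a
  | bbc => cc
  | acbc

bab->a; bb->c; caa->b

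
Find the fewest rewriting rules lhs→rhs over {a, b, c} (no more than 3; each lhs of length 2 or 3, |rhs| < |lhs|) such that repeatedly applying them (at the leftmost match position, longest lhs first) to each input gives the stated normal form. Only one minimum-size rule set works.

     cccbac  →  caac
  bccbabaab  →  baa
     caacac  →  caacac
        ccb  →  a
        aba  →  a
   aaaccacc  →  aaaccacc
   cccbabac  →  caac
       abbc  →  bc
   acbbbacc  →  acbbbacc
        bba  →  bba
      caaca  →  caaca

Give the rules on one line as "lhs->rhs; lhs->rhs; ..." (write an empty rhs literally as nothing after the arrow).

  | cccbac => caac
  | bccbabaab => baabaab => baaab => baa
  | caacac
  | ccb => a

ab->; ccb->a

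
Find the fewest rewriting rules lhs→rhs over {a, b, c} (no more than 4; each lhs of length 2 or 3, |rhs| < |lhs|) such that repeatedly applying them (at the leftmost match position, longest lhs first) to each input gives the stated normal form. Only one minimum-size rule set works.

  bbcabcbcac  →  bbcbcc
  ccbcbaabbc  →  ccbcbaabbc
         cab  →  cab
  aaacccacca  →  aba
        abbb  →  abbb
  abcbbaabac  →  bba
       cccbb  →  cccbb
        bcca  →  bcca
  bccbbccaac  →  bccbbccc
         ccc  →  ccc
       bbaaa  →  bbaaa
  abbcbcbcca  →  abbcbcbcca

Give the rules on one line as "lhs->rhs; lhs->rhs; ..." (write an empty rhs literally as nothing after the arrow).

  | bbcabcbcac => bbcbcac => bbcbcc
  | ccbcbaabbc
  | cab
  | aaacccacca => aabcacca => aacca => aba

abc->; ac->c; acc->b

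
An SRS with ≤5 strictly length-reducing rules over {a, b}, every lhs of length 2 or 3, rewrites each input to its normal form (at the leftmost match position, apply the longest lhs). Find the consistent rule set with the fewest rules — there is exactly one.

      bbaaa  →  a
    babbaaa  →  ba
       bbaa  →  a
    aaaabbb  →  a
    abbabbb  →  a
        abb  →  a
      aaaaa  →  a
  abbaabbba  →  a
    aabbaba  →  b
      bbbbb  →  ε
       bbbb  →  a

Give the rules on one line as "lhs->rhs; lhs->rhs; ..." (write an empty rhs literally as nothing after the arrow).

  | bbaaa => aaaa => aaa => aa => a
  | babbaaa => baaaaa => baaaa => baaa => baa => ba
  | bbaa => aaa => aa => a
  | aaaabbb => aaabbb => aabbb => bb => a

aa->a; aab->; aba->; bb->a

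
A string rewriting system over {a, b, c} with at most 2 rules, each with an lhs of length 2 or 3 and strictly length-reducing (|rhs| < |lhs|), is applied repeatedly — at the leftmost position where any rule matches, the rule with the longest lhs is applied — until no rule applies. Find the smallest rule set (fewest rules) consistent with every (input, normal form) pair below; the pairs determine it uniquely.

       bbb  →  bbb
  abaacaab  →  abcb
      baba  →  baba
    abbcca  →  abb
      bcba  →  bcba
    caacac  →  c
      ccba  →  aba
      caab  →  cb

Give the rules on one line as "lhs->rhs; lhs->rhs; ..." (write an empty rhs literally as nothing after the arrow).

aa->; cc->a

  | bbb
  | abaacaab => abcaab => abcb
  | baba
  | abbcca => abbaa => abb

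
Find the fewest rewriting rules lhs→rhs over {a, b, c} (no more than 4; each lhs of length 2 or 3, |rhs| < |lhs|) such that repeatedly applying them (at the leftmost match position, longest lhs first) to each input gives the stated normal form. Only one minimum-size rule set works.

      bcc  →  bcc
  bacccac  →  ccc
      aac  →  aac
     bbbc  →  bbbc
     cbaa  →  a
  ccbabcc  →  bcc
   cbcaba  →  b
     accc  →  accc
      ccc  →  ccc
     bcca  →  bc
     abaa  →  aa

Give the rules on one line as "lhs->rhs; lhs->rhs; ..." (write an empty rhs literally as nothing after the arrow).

ba->; ca->; cb->b

  | bcc
  | bacccac => cccac => ccc
  | aac
  | bbbc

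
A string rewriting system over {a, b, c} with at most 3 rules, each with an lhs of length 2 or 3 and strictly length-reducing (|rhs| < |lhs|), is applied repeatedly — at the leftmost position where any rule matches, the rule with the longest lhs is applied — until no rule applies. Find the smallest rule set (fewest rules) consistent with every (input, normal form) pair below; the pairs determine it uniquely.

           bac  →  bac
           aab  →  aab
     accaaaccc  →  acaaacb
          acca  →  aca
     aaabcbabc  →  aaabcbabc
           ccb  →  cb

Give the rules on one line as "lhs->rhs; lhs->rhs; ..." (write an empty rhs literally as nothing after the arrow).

  | bac
  | aab
  | accaaaccc => acaaaccc => acaaacb
  | acca => aca

cc->c; ccc->cb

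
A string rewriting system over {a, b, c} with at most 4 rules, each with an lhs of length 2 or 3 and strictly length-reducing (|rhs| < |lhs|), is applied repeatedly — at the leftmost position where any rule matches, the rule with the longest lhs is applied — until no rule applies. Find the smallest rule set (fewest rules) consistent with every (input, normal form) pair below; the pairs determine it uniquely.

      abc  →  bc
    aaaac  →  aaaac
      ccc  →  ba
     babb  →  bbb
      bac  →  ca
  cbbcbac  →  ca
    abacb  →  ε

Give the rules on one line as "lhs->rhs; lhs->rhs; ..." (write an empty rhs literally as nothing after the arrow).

ab->b; bac->ca; cb->; ccc->ba

  | abc => bc
  | aaaac
  | ccc => ba
  | babb => bbb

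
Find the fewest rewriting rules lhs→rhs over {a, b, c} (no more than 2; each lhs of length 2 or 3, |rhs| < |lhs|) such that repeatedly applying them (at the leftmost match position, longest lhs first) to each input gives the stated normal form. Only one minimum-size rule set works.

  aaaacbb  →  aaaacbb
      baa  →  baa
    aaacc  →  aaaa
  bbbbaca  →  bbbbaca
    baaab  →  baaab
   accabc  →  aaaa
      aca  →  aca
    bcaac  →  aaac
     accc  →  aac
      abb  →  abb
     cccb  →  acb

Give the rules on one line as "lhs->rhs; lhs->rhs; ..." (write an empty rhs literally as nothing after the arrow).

  | aaaacbb
  | baa
  | aaacc => aaaa
  | bbbbaca

bc->a; cc->a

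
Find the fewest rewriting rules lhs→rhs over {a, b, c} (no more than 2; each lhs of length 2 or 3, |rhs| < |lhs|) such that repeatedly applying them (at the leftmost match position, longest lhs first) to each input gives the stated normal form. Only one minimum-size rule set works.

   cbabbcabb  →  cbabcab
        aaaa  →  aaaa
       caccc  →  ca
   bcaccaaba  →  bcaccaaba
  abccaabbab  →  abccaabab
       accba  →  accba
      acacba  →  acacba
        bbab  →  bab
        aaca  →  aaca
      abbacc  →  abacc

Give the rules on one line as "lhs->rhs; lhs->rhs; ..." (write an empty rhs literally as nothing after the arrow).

bb->b; ccc->

  | cbabbcabb => cbabcabb => cbabcab
  | aaaa
  | caccc => ca
  | bcaccaaba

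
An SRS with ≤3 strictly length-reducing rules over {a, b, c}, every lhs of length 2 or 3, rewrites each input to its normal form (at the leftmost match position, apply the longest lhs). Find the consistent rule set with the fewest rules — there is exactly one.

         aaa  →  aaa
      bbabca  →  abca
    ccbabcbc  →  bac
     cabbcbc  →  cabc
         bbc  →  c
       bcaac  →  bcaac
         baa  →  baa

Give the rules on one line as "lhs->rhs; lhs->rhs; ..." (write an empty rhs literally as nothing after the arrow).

bb->; cb->b

  | aaa
  | bbabca => abca
  | ccbabcbc => cbabcbc => babcbc => babbc => bac
  | cabbcbc => cacbc => cabc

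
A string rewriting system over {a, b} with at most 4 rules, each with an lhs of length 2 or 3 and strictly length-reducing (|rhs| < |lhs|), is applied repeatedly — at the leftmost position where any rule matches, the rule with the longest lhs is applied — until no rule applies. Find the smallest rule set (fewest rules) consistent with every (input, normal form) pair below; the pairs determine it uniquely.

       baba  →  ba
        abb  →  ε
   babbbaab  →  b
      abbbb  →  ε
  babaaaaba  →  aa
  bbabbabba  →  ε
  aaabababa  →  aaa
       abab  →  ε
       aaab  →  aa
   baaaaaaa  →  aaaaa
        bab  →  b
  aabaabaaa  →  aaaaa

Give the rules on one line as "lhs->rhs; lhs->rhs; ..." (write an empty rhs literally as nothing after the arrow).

ab->; abb->ab; baa->; bba->

  | baba => ba
  | abb => ab => ε
  | babbbaab => babbaab => babaab => baab => b
  | abbbb => abbb => abb => ab => ε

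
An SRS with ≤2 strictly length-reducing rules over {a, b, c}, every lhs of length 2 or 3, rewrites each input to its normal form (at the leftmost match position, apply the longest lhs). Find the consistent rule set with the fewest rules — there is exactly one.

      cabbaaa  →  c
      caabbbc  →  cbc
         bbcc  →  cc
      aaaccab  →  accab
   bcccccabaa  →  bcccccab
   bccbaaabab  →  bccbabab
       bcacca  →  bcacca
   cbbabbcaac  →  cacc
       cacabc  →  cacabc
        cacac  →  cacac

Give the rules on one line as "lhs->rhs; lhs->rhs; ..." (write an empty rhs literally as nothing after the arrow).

  | cabbaaa => caaaa => caa => c
  | caabbbc => cbbbc => cbc
  | bbcc => cc
  | aaaccab => accab

aa->; bb->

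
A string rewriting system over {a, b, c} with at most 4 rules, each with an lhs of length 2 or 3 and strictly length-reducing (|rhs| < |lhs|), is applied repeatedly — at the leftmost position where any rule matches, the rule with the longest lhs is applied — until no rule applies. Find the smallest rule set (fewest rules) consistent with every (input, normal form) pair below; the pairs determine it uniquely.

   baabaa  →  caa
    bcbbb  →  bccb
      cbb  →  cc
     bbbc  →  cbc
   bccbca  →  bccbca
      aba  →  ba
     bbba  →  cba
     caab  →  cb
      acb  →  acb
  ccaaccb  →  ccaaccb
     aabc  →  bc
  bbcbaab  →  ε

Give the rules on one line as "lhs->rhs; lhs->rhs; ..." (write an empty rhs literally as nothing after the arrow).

ab->b; bb->c; ccc->

  | baabaa => babaa => bbaa => caa
  | bcbbb => bccb
  | cbb => cc
  | bbbc => cbc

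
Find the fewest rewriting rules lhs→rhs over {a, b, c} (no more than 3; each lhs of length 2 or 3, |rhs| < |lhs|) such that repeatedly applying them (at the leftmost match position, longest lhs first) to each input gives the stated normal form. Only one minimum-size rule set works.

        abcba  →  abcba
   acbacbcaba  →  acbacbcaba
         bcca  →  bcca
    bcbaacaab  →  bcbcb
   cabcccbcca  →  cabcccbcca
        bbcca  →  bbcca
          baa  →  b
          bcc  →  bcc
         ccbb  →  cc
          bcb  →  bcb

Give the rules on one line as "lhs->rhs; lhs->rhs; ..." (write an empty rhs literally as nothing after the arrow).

  | abcba
  | acbacbcaba
  | bcca
  | bcbaacaab => bcbcaab => bcbcb

aa->; cbb->c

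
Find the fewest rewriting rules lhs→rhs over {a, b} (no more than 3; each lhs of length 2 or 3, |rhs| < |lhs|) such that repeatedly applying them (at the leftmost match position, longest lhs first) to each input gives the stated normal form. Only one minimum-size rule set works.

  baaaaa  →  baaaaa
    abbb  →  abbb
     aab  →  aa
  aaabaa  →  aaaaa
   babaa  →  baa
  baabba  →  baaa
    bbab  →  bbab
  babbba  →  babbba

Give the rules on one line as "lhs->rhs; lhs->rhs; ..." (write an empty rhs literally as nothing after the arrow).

aab->aa; aba->a

  | baaaaa
  | abbb
  | aab => aa
  | aaabaa => aaaaa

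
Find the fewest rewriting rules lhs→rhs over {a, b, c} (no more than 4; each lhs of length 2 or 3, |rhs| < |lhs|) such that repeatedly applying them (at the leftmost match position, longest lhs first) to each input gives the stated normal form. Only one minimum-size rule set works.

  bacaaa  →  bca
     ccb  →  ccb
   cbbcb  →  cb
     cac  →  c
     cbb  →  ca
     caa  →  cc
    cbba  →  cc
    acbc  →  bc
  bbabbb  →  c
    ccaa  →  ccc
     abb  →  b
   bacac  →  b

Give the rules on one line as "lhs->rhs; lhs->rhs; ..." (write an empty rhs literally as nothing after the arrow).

  | bacaaa => baaa => bca
  | ccb
  | cbbcb => cacb => cb
  | cac => c

aa->c; ab->; ac->; bb->a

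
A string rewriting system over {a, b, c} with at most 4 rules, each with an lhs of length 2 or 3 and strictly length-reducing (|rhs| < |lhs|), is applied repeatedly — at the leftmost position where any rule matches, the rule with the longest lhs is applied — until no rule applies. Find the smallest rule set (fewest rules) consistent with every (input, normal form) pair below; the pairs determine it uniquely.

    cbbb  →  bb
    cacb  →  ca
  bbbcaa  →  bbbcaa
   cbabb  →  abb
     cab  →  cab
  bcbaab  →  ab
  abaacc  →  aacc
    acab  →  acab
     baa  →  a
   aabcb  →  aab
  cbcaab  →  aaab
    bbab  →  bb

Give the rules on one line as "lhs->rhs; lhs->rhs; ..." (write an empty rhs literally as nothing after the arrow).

  | cbbb => bb
  | cacb => ca
  | bbbcaa
  | cbabb => abb

ba->; cb->; cbc->a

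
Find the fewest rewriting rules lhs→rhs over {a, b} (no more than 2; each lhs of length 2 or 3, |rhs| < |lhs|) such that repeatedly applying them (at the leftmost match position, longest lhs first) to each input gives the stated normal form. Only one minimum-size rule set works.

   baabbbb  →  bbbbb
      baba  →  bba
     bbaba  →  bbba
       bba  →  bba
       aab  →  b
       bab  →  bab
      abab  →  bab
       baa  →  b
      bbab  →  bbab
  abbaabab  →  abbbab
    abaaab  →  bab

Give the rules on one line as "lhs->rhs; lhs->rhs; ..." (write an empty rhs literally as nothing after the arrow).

  | baabbbb => bbbbb
  | baba => bba
  | bbaba => bbba
  | bba

aa->; aba->ba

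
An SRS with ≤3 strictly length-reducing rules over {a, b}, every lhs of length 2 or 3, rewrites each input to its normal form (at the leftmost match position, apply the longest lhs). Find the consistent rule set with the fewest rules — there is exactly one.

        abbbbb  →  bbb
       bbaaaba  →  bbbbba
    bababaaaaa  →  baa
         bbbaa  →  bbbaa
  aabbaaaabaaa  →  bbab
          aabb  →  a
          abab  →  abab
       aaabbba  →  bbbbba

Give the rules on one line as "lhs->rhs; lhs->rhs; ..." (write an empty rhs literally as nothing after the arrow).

  | abbbbb => bbb
  | bbaaaba => bbbbba
  | bababaaaaa => bababbbaa => babbaa => baa
  | bbbaa

aaa->bb; abb->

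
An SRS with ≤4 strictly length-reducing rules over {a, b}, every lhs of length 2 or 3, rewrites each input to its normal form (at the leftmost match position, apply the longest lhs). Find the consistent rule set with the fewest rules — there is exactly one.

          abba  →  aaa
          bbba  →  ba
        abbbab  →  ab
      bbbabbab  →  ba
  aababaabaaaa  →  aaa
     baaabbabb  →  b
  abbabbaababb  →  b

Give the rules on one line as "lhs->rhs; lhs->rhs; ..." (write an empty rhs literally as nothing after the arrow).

  | abba => aaa
  | bbba => bba => ba
  | abbbab => aabab => ab
  | bbbabbab => bbabbab => babbab => baaab => ba

aab->; aba->; abb->aa; bb->b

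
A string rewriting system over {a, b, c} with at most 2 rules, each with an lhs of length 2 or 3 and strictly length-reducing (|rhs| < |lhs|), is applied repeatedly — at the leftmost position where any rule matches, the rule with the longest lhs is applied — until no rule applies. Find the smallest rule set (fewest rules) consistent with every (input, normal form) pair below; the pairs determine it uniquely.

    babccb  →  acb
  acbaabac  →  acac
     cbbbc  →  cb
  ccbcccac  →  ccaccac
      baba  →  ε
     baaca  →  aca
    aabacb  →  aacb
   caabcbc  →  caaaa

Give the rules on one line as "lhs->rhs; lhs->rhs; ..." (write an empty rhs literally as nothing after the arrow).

  | babccb => bccb => acb
  | acbaabac => acabac => acac
  | cbbbc => cbba => cb
  | ccbcccac => ccaccac

ba->; bc->a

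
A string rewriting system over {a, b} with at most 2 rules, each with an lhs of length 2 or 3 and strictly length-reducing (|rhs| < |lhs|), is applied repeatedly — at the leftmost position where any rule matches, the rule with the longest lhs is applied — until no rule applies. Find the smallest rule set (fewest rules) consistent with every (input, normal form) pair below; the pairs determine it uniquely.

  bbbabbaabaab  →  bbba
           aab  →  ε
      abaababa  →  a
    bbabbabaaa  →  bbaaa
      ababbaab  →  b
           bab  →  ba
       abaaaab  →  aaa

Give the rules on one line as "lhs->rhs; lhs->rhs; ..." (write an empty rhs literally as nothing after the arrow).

  | bbbabbaabaab => bbbabaabaab => bbbaaabaab => bbbaaab => bbba
  | aab => ε
  | abaababa => aaababa => aaba => a
  | bbabbabaaa => bbababaaa => bbaabaaa => bbaaa

aab->; ab->a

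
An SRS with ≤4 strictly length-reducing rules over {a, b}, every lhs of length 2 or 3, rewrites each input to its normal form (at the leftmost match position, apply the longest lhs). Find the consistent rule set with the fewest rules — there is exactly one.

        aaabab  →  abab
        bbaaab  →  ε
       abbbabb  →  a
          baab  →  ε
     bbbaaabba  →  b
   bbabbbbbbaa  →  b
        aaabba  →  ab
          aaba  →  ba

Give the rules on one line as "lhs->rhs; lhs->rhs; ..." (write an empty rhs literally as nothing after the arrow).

  | aaabab => abab
  | bbaaab => baab => bb => ε
  | abbbabb => aaabb => abb => a
  | baab => bb => ε

aa->; bb->; bba->b; bbb->a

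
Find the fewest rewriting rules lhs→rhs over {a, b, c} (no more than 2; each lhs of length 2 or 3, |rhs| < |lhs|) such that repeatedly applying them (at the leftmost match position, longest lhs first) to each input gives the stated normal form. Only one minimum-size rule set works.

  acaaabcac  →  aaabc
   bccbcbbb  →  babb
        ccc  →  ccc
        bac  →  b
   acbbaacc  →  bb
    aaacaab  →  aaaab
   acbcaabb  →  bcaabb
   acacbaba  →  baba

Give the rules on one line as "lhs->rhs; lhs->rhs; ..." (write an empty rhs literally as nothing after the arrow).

  | acaaabcac => aaabcac => aaabc
  | bccbcbbb => bcacbbb => bcbbb => babb
  | ccc
  | bac => b

ac->; cb->a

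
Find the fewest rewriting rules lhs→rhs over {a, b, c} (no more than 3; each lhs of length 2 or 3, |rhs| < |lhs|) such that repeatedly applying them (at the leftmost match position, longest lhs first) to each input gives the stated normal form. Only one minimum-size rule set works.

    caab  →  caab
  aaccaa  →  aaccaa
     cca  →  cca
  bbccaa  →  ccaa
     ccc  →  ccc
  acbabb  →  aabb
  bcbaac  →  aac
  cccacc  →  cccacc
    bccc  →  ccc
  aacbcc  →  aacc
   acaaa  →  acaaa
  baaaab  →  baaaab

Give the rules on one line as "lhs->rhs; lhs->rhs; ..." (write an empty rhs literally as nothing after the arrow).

  | caab
  | aaccaa
  | cca
  | bbccaa => bccaa => ccaa

bc->c; cb->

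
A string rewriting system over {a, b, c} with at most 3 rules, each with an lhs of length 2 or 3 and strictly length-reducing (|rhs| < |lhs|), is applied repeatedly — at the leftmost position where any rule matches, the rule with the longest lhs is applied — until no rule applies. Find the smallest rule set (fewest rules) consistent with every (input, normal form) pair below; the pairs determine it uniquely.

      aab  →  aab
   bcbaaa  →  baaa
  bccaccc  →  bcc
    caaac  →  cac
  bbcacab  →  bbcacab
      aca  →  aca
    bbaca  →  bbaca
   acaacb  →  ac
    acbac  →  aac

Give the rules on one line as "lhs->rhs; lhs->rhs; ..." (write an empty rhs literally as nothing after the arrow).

caa->c; cb->; ccc->a

  | aab
  | bcbaaa => baaa
  | bccaccc => bccaa => bcc
  | caaac => cac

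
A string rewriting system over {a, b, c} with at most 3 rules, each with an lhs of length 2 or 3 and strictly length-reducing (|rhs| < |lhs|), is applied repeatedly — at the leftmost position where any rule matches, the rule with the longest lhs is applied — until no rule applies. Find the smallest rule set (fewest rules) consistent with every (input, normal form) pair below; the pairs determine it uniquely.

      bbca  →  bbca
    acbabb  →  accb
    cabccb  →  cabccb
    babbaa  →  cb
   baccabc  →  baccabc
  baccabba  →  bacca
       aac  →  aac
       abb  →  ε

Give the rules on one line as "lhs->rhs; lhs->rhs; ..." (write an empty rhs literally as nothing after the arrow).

abb->; baa->b; bab->c

  | bbca
  | acbabb => accb
  | cabccb
  | babbaa => cbaa => cb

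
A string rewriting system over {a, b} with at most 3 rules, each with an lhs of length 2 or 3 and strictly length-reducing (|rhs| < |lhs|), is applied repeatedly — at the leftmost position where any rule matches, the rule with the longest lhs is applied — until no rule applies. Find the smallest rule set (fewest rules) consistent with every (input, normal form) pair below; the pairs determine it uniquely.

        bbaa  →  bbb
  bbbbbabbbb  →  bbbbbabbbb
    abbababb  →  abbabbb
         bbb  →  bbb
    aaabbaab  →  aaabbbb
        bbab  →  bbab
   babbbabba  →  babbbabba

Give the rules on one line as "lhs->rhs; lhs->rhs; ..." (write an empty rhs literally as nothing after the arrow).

  | bbaa => bbb
  | bbbbbabbbb
  | abbababb => abbabbb
  | bbb

aba->ab; baa->bb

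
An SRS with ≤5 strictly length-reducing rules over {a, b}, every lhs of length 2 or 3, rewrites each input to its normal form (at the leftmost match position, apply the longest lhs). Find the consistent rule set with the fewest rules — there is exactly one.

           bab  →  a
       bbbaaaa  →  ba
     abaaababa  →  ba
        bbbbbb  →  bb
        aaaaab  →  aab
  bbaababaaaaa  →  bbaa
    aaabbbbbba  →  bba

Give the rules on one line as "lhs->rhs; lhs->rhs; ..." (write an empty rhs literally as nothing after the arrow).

  | bab => a
  | bbbaaaa => baaaa => ba
  | abaaababa => abbaba => aaaba => ba
  | bbbbbb => bbbb => bb

aaa->; abb->aa; bab->a; bbb->b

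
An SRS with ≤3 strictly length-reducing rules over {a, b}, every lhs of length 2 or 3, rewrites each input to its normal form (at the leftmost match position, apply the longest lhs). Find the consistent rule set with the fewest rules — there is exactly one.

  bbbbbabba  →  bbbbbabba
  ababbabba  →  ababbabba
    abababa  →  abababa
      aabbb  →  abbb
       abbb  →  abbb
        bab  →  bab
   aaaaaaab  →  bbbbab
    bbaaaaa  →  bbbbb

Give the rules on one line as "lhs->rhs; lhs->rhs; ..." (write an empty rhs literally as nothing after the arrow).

  | bbbbbabba
  | ababbabba
  | abababa
  | aabbb => abbb

aa->b; aaa->bb; aab->ab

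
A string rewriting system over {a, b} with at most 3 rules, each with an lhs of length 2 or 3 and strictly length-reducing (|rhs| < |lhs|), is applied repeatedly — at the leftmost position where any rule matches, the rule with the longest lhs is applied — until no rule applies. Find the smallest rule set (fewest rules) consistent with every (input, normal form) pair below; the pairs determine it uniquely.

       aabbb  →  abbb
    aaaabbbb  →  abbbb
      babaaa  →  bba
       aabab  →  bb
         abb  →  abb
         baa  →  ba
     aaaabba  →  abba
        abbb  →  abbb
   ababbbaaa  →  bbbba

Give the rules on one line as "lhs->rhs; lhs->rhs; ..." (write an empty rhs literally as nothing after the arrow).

aa->a; aba->b

  | aabbb => abbb
  | aaaabbbb => aaabbbb => aabbbb => abbbb
  | babaaa => bbaa => bba
  | aabab => abab => bb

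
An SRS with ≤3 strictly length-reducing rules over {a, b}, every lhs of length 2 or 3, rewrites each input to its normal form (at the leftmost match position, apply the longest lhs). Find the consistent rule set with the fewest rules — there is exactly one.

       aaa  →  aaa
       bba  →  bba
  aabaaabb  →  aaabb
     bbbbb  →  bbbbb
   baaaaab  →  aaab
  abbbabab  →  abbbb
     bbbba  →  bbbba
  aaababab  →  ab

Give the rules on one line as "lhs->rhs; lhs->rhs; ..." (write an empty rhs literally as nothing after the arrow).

aba->; baa->

  | aaa
  | bba
  | aabaaabb => aaabb
  | bbbbb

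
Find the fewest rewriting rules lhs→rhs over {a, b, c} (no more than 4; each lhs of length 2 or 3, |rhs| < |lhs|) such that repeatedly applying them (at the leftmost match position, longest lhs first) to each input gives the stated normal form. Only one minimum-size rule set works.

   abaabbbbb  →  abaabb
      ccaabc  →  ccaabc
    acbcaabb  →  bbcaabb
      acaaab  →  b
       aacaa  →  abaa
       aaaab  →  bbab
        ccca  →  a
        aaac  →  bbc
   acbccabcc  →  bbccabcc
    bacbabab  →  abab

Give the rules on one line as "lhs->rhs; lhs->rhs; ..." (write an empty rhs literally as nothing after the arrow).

aaa->bb; ac->b; bbb->; ccc->

  | abaabbbbb => abaabb
  | ccaabc
  | acbcaabb => bbcaabb
  | acaaab => baaab => bbbb => b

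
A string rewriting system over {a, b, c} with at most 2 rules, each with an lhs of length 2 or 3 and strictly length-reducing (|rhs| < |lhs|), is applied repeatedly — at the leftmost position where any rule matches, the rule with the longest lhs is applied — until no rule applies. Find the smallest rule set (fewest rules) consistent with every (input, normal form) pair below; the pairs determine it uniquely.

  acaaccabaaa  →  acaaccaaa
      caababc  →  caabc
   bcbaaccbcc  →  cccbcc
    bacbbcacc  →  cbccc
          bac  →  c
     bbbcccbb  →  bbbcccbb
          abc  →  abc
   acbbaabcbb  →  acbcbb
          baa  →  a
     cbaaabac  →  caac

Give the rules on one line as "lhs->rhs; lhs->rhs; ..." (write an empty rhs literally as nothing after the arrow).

  | acaaccabaaa => acaaccaaa
  | caababc => caabc
  | bcbaaccbcc => bcaccbcc => cccbcc
  | bacbbcacc => cbbcacc => cbccc

ba->; bca->c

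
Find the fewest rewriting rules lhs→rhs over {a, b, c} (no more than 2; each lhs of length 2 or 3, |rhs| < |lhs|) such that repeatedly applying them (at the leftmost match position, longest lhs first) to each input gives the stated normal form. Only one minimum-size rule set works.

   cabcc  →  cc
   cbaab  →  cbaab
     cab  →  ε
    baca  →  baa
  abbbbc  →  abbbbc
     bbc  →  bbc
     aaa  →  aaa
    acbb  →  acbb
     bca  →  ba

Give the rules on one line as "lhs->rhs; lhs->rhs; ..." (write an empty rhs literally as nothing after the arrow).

  | cabcc => cc
  | cbaab
  | cab => ε
  | baca => baa

ca->a; cab->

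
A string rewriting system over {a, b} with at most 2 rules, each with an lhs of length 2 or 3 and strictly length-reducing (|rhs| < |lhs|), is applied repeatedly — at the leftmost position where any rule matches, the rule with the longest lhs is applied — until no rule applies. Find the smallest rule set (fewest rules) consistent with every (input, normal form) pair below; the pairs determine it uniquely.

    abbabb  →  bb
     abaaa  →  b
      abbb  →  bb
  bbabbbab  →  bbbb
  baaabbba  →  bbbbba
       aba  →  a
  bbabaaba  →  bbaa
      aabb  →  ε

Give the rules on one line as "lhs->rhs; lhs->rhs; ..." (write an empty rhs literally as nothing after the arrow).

  | abbabb => babb => bb
  | abaaa => aaa => b
  | abbb => bb
  | bbabbbab => bbbbab => bbbb

aaa->b; ab->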